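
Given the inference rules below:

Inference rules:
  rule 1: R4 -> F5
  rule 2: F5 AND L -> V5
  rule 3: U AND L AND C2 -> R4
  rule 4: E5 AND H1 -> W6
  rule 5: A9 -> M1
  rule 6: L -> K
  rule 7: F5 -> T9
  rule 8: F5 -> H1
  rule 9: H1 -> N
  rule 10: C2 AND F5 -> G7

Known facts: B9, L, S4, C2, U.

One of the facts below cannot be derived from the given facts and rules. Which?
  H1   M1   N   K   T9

[1] rule 3 [U AND L AND C2 -> R4]; rule 6 [L -> K]. ⇒ new: R4, K.
[2] rule 1 [R4 -> F5]. ⇒ new: F5.
[3] rule 2 [F5 AND L -> V5]; rule 7 [F5 -> T9]; rule 8 [F5 -> H1]; rule 10 [C2 AND F5 -> G7]. ⇒ new: V5, T9, H1, G7.
[4] rule 9 [H1 -> N]. ⇒ new: N.
Derived: K (round 1), N (round 4), H1 (round 3), T9 (round 3). M1 never appears in any round.

M1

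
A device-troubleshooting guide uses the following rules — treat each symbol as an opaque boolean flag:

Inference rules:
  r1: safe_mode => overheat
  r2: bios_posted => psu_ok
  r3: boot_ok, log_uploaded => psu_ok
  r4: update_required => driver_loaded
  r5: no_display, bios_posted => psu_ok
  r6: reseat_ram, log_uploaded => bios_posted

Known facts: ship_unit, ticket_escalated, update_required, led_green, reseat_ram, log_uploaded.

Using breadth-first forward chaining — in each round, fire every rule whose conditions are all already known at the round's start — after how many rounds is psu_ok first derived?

2

Round 1: r4 [update_required => driver_loaded]; r6 [reseat_ram, log_uploaded => bios_posted]. Adds driver_loaded, bios_posted.
Round 2: r2 [bios_posted => psu_ok]. Adds psu_ok.
psu_ok first appears in round 2.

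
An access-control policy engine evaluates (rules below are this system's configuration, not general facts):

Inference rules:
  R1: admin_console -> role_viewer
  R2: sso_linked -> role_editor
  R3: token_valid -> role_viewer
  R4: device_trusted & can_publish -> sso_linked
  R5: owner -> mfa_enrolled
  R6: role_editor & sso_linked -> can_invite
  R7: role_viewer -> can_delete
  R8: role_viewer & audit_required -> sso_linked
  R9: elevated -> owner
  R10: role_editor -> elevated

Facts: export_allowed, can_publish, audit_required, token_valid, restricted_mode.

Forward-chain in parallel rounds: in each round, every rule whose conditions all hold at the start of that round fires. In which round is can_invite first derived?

4

Round 1 — R3, derive role_viewer.
Round 2 — R7, R8, derive can_delete, sso_linked.
Round 3 — R2, derive role_editor.
Round 4 — R6, R10, derive can_invite, elevated.
can_invite first appears in round 4.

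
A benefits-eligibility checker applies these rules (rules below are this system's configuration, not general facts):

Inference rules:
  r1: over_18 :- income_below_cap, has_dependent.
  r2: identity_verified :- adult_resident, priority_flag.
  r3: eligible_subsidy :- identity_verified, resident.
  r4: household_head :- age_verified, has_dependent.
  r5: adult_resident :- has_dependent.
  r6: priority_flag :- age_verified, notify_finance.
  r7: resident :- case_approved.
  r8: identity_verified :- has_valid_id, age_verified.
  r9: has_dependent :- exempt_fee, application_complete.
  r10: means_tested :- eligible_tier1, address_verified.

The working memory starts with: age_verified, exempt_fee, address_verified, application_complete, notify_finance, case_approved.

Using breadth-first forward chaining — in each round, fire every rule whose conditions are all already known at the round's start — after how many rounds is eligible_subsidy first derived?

Round 1 fires r6, r7, r9, giving priority_flag, resident, has_dependent.
Round 2 fires r4, r5, giving household_head, adult_resident.
Round 3 fires r2, giving identity_verified.
Round 4 fires r3, giving eligible_subsidy.
eligible_subsidy first appears in round 4.

4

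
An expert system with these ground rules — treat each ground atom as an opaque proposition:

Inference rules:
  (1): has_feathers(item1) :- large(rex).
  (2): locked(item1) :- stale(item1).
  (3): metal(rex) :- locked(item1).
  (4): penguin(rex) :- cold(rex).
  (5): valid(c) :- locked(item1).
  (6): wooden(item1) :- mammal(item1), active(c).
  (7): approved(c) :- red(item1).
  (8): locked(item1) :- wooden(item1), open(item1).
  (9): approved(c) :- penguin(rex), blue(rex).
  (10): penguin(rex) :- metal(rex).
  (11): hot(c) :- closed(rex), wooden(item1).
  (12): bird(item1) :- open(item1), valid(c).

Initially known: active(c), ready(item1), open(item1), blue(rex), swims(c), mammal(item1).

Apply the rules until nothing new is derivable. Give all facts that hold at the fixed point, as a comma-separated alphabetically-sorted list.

Round 1: (6) [wooden(item1) :- mammal(item1), active(c).]. New: wooden(item1).
Round 2: (8) [locked(item1) :- wooden(item1), open(item1).]. New: locked(item1).
Round 3: (3) [metal(rex) :- locked(item1).]; (5) [valid(c) :- locked(item1).]. New: metal(rex), valid(c).
Round 4: (10) [penguin(rex) :- metal(rex).]; (12) [bird(item1) :- open(item1), valid(c).]. New: penguin(rex), bird(item1).
Round 5: (9) [approved(c) :- penguin(rex), blue(rex).]. New: approved(c).

active(c), approved(c), bird(item1), blue(rex), locked(item1), mammal(item1), metal(rex), open(item1), penguin(rex), ready(item1), swims(c), valid(c), wooden(item1)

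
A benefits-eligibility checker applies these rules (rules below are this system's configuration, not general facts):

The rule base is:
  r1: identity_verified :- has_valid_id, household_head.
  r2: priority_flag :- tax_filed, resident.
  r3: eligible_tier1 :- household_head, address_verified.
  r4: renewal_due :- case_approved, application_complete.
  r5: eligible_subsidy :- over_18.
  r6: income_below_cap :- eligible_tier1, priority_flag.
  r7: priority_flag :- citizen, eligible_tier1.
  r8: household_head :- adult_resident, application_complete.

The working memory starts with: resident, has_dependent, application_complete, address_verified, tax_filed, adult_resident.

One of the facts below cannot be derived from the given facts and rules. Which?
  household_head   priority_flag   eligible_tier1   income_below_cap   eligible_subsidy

eligible_subsidy

[1] r2 [priority_flag :- tax_filed, resident.]; r8 [household_head :- adult_resident, application_complete.]. ⇒ new: priority_flag, household_head.
[2] r3 [eligible_tier1 :- household_head, address_verified.]. ⇒ new: eligible_tier1.
[3] r6 [income_below_cap :- eligible_tier1, priority_flag.]. ⇒ new: income_below_cap.
Derived: priority_flag (round 1), eligible_tier1 (round 2), household_head (round 1), income_below_cap (round 3). eligible_subsidy never appears in any round.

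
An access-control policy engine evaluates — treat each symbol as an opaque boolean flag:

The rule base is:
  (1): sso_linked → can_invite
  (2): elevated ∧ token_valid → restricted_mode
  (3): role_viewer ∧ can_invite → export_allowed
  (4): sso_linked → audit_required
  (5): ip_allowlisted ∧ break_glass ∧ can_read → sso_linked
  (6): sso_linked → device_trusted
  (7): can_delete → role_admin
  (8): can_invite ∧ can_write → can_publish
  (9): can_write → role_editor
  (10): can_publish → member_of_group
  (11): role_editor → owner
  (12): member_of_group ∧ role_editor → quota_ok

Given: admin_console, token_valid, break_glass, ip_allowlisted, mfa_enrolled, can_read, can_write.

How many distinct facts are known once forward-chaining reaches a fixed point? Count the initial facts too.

16

[1] (5) [ip_allowlisted ∧ break_glass ∧ can_read → sso_linked]; (9) [can_write → role_editor]. ⇒ new: sso_linked, role_editor.
[2] (1) [sso_linked → can_invite]; (4) [sso_linked → audit_required]; (6) [sso_linked → device_trusted]; (11) [role_editor → owner]. ⇒ new: can_invite, audit_required, device_trusted, owner.
[3] (8) [can_invite ∧ can_write → can_publish]. ⇒ new: can_publish.
[4] (10) [can_publish → member_of_group]. ⇒ new: member_of_group.
[5] (12) [member_of_group ∧ role_editor → quota_ok]. ⇒ new: quota_ok.
Closure: {admin_console, audit_required, break_glass, can_invite, can_publish, can_read, can_write, device_trusted, ip_allowlisted, member_of_group, mfa_enrolled, owner, quota_ok, role_editor, sso_linked, token_valid} — 16 facts.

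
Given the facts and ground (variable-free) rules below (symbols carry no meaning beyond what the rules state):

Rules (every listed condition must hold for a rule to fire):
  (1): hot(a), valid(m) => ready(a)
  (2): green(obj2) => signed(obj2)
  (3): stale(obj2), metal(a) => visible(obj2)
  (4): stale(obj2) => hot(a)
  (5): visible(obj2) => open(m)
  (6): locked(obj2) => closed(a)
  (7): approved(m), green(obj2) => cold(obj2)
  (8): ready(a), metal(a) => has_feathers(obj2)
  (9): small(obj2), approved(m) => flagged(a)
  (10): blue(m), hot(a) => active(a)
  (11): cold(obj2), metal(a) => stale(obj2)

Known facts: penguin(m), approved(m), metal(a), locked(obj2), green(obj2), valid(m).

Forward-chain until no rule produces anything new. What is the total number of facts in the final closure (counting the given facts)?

Round 1: (2) [green(obj2) => signed(obj2)]; (6) [locked(obj2) => closed(a)]; (7) [approved(m), green(obj2) => cold(obj2)]. Adds signed(obj2), closed(a), cold(obj2).
Round 2: (11) [cold(obj2), metal(a) => stale(obj2)]. Adds stale(obj2).
Round 3: (3) [stale(obj2), metal(a) => visible(obj2)]; (4) [stale(obj2) => hot(a)]. Adds visible(obj2), hot(a).
Round 4: (1) [hot(a), valid(m) => ready(a)]; (5) [visible(obj2) => open(m)]. Adds ready(a), open(m).
Round 5: (8) [ready(a), metal(a) => has_feathers(obj2)]. Adds has_feathers(obj2).
Closure: {approved(m), closed(a), cold(obj2), green(obj2), has_feathers(obj2), hot(a), locked(obj2), metal(a), open(m), penguin(m), ready(a), signed(obj2), stale(obj2), valid(m), visible(obj2)} — 15 facts.

15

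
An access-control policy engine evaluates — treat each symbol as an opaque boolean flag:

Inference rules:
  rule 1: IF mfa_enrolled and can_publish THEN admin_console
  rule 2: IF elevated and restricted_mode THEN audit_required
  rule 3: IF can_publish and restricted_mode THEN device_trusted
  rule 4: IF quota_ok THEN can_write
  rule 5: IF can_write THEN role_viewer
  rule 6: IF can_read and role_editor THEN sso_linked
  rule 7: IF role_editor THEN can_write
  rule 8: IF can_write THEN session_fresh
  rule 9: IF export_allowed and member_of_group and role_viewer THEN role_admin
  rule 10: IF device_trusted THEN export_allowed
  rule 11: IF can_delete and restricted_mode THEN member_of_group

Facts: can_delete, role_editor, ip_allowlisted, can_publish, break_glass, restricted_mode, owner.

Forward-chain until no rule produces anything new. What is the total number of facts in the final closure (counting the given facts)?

Round 1: rule 3 [IF can_publish and restricted_mode THEN device_trusted]; rule 7 [IF role_editor THEN can_write]; rule 11 [IF can_delete and restricted_mode THEN member_of_group]. Adds device_trusted, can_write, member_of_group.
Round 2: rule 5 [IF can_write THEN role_viewer]; rule 8 [IF can_write THEN session_fresh]; rule 10 [IF device_trusted THEN export_allowed]. Adds role_viewer, session_fresh, export_allowed.
Round 3: rule 9 [IF export_allowed and member_of_group and role_viewer THEN role_admin]. Adds role_admin.
Closure: {break_glass, can_delete, can_publish, can_write, device_trusted, export_allowed, ip_allowlisted, member_of_group, owner, restricted_mode, role_admin, role_editor, role_viewer, session_fresh} — 14 facts.

14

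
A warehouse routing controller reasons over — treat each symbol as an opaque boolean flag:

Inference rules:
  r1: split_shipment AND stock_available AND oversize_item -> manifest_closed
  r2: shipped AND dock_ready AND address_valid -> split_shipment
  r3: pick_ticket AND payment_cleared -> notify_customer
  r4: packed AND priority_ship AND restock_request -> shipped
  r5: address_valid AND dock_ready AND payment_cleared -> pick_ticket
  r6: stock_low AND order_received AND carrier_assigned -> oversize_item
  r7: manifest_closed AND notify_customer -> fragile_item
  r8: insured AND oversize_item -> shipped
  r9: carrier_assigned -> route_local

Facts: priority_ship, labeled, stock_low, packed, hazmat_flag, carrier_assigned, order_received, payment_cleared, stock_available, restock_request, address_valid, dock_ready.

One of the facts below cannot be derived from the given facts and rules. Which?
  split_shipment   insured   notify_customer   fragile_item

insured

Round 1 fires r4, r5, r6, r9, giving shipped, pick_ticket, oversize_item, route_local.
Round 2 fires r2, r3, giving split_shipment, notify_customer.
Round 3 fires r1, giving manifest_closed.
Round 4 fires r7, giving fragile_item.
Derived: split_shipment (round 2), notify_customer (round 2), fragile_item (round 4). insured never appears in any round.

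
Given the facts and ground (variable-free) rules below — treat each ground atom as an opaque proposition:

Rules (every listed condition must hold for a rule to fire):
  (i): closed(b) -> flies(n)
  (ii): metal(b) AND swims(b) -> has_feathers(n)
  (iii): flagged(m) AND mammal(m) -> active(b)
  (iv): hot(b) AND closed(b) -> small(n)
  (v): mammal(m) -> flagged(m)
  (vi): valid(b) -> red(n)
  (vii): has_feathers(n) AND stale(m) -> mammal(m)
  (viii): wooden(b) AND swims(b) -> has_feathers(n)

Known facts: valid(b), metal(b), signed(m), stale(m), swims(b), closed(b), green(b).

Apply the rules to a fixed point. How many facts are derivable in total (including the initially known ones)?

13

[1] (i) [closed(b) -> flies(n)]; (ii) [metal(b) AND swims(b) -> has_feathers(n)]; (vi) [valid(b) -> red(n)]. ⇒ new: flies(n), has_feathers(n), red(n).
[2] (vii) [has_feathers(n) AND stale(m) -> mammal(m)]. ⇒ new: mammal(m).
[3] (v) [mammal(m) -> flagged(m)]. ⇒ new: flagged(m).
[4] (iii) [flagged(m) AND mammal(m) -> active(b)]. ⇒ new: active(b).
Closure: {active(b), closed(b), flagged(m), flies(n), green(b), has_feathers(n), mammal(m), metal(b), red(n), signed(m), stale(m), swims(b), valid(b)} — 13 facts.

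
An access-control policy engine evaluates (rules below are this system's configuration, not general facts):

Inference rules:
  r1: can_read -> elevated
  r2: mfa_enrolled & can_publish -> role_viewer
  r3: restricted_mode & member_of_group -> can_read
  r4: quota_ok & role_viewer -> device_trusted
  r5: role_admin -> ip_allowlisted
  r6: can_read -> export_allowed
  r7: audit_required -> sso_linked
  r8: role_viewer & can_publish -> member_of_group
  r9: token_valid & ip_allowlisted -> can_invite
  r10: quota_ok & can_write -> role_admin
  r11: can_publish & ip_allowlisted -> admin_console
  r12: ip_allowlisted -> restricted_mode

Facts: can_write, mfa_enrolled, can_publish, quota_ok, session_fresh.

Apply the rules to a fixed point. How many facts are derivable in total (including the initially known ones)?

15

Round 1 fires r2, r10, giving role_viewer, role_admin.
Round 2 fires r4, r5, r8, giving device_trusted, ip_allowlisted, member_of_group.
Round 3 fires r11, r12, giving admin_console, restricted_mode.
Round 4 fires r3, giving can_read.
Round 5 fires r1, r6, giving elevated, export_allowed.
Closure: {admin_console, can_publish, can_read, can_write, device_trusted, elevated, export_allowed, ip_allowlisted, member_of_group, mfa_enrolled, quota_ok, restricted_mode, role_admin, role_viewer, session_fresh} — 15 facts.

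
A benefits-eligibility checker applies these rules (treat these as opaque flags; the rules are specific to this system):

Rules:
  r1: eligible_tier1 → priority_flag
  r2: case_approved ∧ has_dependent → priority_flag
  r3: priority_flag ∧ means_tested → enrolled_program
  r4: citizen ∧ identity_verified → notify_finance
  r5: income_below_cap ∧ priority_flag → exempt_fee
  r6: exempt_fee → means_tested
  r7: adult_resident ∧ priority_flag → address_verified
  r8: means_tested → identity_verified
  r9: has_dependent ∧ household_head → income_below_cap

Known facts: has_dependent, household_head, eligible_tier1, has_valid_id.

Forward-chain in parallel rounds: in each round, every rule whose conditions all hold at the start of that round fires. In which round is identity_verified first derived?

4

Round 1 — r1, r9, derive priority_flag, income_below_cap.
Round 2 — r5, derive exempt_fee.
Round 3 — r6, derive means_tested.
Round 4 — r3, r8, derive enrolled_program, identity_verified.
identity_verified first appears in round 4.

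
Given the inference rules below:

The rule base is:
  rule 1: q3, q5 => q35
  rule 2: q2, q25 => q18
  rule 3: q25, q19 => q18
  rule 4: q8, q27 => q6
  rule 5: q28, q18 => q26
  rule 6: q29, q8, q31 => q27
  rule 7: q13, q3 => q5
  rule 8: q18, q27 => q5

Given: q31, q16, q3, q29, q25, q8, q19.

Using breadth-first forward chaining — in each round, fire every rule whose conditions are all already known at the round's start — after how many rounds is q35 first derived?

[1] rule 3 [q25, q19 => q18]; rule 6 [q29, q8, q31 => q27]. ⇒ new: q18, q27.
[2] rule 4 [q8, q27 => q6]; rule 8 [q18, q27 => q5]. ⇒ new: q6, q5.
[3] rule 1 [q3, q5 => q35]. ⇒ new: q35.
q35 first appears in round 3.

3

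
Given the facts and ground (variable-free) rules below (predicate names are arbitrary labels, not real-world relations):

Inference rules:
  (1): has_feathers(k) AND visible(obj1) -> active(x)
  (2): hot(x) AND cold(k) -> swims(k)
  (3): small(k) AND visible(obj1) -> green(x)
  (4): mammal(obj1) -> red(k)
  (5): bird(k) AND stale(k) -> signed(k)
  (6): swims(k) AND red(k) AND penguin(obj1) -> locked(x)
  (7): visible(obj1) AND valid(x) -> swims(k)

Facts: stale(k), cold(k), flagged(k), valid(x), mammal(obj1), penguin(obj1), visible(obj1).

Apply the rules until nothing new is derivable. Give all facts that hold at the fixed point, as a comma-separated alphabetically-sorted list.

Round 1: (4) [mammal(obj1) -> red(k)]; (7) [visible(obj1) AND valid(x) -> swims(k)]. Adds red(k), swims(k).
Round 2: (6) [swims(k) AND red(k) AND penguin(obj1) -> locked(x)]. Adds locked(x).

cold(k), flagged(k), locked(x), mammal(obj1), penguin(obj1), red(k), stale(k), swims(k), valid(x), visible(obj1)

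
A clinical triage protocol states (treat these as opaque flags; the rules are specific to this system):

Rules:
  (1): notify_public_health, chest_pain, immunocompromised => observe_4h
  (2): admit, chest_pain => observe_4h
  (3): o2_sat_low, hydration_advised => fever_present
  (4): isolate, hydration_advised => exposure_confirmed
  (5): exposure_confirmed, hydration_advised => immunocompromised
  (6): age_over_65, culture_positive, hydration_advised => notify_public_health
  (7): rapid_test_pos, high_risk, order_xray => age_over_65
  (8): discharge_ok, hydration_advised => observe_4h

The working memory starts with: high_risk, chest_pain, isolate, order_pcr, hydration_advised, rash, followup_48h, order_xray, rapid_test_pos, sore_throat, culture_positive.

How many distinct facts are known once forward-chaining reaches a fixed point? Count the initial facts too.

[1] (4) [isolate, hydration_advised => exposure_confirmed]; (7) [rapid_test_pos, high_risk, order_xray => age_over_65]. ⇒ new: exposure_confirmed, age_over_65.
[2] (5) [exposure_confirmed, hydration_advised => immunocompromised]; (6) [age_over_65, culture_positive, hydration_advised => notify_public_health]. ⇒ new: immunocompromised, notify_public_health.
[3] (1) [notify_public_health, chest_pain, immunocompromised => observe_4h]. ⇒ new: observe_4h.
Closure: {age_over_65, chest_pain, culture_positive, exposure_confirmed, followup_48h, high_risk, hydration_advised, immunocompromised, isolate, notify_public_health, observe_4h, order_pcr, order_xray, rapid_test_pos, rash, sore_throat} — 16 facts.

16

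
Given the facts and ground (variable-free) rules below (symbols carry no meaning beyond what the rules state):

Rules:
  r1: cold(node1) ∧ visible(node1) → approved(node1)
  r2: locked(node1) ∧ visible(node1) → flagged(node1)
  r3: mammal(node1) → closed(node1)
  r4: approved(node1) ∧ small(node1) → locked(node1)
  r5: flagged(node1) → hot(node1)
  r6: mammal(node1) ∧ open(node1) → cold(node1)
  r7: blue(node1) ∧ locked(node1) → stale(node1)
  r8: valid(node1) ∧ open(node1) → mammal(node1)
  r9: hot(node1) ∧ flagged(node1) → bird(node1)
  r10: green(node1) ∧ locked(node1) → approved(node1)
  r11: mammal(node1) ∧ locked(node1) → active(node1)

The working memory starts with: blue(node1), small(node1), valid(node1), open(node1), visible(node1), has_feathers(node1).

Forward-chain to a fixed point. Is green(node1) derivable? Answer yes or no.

no

[1] r8 [valid(node1) ∧ open(node1) → mammal(node1)]. ⇒ new: mammal(node1).
[2] r3 [mammal(node1) → closed(node1)]; r6 [mammal(node1) ∧ open(node1) → cold(node1)]. ⇒ new: closed(node1), cold(node1).
[3] r1 [cold(node1) ∧ visible(node1) → approved(node1)]. ⇒ new: approved(node1).
[4] r4 [approved(node1) ∧ small(node1) → locked(node1)]. ⇒ new: locked(node1).
[5] r2 [locked(node1) ∧ visible(node1) → flagged(node1)]; r7 [blue(node1) ∧ locked(node1) → stale(node1)]; r11 [mammal(node1) ∧ locked(node1) → active(node1)]. ⇒ new: flagged(node1), stale(node1), active(node1).
[6] r5 [flagged(node1) → hot(node1)]. ⇒ new: hot(node1).
[7] r9 [hot(node1) ∧ flagged(node1) → bird(node1)]. ⇒ new: bird(node1).
Fixed point reached. No rule has green(node1) as a consequent, and it is not given.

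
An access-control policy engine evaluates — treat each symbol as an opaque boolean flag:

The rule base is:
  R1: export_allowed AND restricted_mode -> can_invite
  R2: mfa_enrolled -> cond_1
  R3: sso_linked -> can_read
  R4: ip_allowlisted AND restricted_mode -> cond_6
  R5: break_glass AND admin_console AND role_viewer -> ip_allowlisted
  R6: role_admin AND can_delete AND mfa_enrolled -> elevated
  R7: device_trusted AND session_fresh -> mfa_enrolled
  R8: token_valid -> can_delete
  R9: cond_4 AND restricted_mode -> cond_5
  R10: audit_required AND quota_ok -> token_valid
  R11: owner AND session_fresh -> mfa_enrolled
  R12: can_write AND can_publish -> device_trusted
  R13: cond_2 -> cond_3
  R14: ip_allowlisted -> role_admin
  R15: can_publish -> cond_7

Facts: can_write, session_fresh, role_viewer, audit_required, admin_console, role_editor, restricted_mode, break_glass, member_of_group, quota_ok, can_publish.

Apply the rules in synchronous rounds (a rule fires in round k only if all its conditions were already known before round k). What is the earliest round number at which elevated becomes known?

3

Round 1: R5 [break_glass AND admin_console AND role_viewer -> ip_allowlisted]; R10 [audit_required AND quota_ok -> token_valid]; R12 [can_write AND can_publish -> device_trusted]; R15 [can_publish -> cond_7]. Adds ip_allowlisted, token_valid, device_trusted, cond_7.
Round 2: R4 [ip_allowlisted AND restricted_mode -> cond_6]; R7 [device_trusted AND session_fresh -> mfa_enrolled]; R8 [token_valid -> can_delete]; R14 [ip_allowlisted -> role_admin]. Adds cond_6, mfa_enrolled, can_delete, role_admin.
Round 3: R2 [mfa_enrolled -> cond_1]; R6 [role_admin AND can_delete AND mfa_enrolled -> elevated]. Adds cond_1, elevated.
elevated first appears in round 3.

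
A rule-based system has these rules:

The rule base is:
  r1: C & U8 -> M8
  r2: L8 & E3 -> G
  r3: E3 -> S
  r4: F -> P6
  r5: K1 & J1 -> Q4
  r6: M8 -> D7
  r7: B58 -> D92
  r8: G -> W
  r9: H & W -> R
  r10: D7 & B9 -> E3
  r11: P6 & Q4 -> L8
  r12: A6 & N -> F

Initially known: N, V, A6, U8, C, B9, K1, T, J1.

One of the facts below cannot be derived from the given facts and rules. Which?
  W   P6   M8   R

R

Round 1 — r1, r5, r12, derive M8, Q4, F.
Round 2 — r4, r6, derive P6, D7.
Round 3 — r10, r11, derive E3, L8.
Round 4 — r2, r3, derive G, S.
Round 5 — r8, derive W.
Derived: M8 (round 1), P6 (round 2), W (round 5). R never appears in any round.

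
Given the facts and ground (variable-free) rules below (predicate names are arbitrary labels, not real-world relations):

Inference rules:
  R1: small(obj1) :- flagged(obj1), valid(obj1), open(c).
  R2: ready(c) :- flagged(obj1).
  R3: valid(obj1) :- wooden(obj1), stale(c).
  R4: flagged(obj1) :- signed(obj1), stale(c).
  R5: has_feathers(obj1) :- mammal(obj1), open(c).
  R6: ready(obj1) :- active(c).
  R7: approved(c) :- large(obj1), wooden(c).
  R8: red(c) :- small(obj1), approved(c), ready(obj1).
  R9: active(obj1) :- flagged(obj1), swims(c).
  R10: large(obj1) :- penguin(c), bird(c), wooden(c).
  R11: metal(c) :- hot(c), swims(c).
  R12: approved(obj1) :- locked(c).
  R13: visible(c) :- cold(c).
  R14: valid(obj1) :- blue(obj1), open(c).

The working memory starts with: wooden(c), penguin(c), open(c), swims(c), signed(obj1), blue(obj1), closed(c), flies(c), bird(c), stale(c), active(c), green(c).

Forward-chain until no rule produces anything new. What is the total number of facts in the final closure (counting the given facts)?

Round 1: R4 [flagged(obj1) :- signed(obj1), stale(c).]; R6 [ready(obj1) :- active(c).]; R10 [large(obj1) :- penguin(c), bird(c), wooden(c).]; R14 [valid(obj1) :- blue(obj1), open(c).]. Adds flagged(obj1), ready(obj1), large(obj1), valid(obj1).
Round 2: R1 [small(obj1) :- flagged(obj1), valid(obj1), open(c).]; R2 [ready(c) :- flagged(obj1).]; R7 [approved(c) :- large(obj1), wooden(c).]; R9 [active(obj1) :- flagged(obj1), swims(c).]. Adds small(obj1), ready(c), approved(c), active(obj1).
Round 3: R8 [red(c) :- small(obj1), approved(c), ready(obj1).]. Adds red(c).
Closure: {active(c), active(obj1), approved(c), bird(c), blue(obj1), closed(c), flagged(obj1), flies(c), green(c), large(obj1), open(c), penguin(c), ready(c), ready(obj1), red(c), signed(obj1), small(obj1), stale(c), swims(c), valid(obj1), wooden(c)} — 21 facts.

21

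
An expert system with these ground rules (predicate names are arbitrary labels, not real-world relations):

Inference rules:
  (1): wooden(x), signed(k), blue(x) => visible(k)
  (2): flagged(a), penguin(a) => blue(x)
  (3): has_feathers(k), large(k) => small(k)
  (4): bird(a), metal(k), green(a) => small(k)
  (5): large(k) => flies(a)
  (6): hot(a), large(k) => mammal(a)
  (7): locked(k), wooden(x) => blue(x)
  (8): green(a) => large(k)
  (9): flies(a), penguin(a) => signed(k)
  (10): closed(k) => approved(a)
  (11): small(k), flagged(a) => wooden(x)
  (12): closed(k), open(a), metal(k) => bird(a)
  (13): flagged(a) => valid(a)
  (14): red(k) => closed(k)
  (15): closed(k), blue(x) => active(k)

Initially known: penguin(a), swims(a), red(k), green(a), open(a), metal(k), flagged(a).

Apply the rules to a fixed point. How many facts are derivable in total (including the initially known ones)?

Round 1: (2) [flagged(a), penguin(a) => blue(x)]; (8) [green(a) => large(k)]; (13) [flagged(a) => valid(a)]; (14) [red(k) => closed(k)]. New: blue(x), large(k), valid(a), closed(k).
Round 2: (5) [large(k) => flies(a)]; (10) [closed(k) => approved(a)]; (12) [closed(k), open(a), metal(k) => bird(a)]; (15) [closed(k), blue(x) => active(k)]. New: flies(a), approved(a), bird(a), active(k).
Round 3: (4) [bird(a), metal(k), green(a) => small(k)]; (9) [flies(a), penguin(a) => signed(k)]. New: small(k), signed(k).
Round 4: (11) [small(k), flagged(a) => wooden(x)]. New: wooden(x).
Round 5: (1) [wooden(x), signed(k), blue(x) => visible(k)]. New: visible(k).
Closure: {active(k), approved(a), bird(a), blue(x), closed(k), flagged(a), flies(a), green(a), large(k), metal(k), open(a), penguin(a), red(k), signed(k), small(k), swims(a), valid(a), visible(k), wooden(x)} — 19 facts.

19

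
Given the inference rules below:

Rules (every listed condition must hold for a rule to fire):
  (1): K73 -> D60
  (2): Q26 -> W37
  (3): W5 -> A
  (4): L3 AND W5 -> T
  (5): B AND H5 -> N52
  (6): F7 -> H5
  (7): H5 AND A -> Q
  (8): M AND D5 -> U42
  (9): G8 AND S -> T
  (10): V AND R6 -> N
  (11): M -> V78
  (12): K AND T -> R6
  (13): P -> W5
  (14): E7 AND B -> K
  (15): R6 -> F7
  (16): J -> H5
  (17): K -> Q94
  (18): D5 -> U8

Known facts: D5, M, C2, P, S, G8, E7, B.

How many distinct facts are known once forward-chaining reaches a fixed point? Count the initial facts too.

Round 1: (8) [M AND D5 -> U42]; (9) [G8 AND S -> T]; (11) [M -> V78]; (13) [P -> W5]; (14) [E7 AND B -> K]; (18) [D5 -> U8]. Adds U42, T, V78, W5, K, U8.
Round 2: (3) [W5 -> A]; (12) [K AND T -> R6]; (17) [K -> Q94]. Adds A, R6, Q94.
Round 3: (15) [R6 -> F7]. Adds F7.
Round 4: (6) [F7 -> H5]. Adds H5.
Round 5: (5) [B AND H5 -> N52]; (7) [H5 AND A -> Q]. Adds N52, Q.
Closure: {A, B, C2, D5, E7, F7, G8, H5, K, M, N52, P, Q, Q94, R6, S, T, U42, U8, V78, W5} — 21 facts.

21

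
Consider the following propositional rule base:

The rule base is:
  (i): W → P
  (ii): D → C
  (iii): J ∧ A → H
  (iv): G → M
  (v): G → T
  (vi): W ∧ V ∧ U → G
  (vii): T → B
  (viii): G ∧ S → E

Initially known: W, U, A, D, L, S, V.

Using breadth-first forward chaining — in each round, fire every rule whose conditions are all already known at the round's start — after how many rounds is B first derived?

3

Round 1: (i) [W → P]; (ii) [D → C]; (vi) [W ∧ V ∧ U → G]. Adds P, C, G.
Round 2: (iv) [G → M]; (v) [G → T]; (viii) [G ∧ S → E]. Adds M, T, E.
Round 3: (vii) [T → B]. Adds B.
B first appears in round 3.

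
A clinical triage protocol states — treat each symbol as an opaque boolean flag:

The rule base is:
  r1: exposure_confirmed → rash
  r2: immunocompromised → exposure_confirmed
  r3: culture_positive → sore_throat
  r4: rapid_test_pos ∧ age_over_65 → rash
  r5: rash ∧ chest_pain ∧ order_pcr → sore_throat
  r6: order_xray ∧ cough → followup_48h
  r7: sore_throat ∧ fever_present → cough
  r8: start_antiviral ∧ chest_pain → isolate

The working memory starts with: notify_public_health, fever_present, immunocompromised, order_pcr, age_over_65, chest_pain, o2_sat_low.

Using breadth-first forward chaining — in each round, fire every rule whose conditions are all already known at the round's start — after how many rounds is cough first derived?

[1] r2 [immunocompromised → exposure_confirmed]. ⇒ new: exposure_confirmed.
[2] r1 [exposure_confirmed → rash]. ⇒ new: rash.
[3] r5 [rash ∧ chest_pain ∧ order_pcr → sore_throat]. ⇒ new: sore_throat.
[4] r7 [sore_throat ∧ fever_present → cough]. ⇒ new: cough.
cough first appears in round 4.

4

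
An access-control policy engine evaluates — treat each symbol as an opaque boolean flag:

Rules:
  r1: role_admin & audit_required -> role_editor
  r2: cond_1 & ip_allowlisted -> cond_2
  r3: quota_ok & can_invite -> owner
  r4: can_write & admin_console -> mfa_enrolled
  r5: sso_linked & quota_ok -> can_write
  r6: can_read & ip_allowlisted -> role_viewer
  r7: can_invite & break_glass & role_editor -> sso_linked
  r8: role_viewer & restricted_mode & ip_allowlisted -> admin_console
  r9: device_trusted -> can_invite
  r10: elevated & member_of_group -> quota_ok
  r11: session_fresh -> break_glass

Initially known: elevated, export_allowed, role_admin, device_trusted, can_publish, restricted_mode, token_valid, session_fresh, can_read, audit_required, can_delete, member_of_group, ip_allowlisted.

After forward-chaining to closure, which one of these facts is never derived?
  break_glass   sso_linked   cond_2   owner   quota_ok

Round 1 fires r1, r6, r9, r10, r11, giving role_editor, role_viewer, can_invite, quota_ok, break_glass.
Round 2 fires r3, r7, r8, giving owner, sso_linked, admin_console.
Round 3 fires r5, giving can_write.
Round 4 fires r4, giving mfa_enrolled.
Derived: owner (round 2), break_glass (round 1), quota_ok (round 1), sso_linked (round 2). cond_2 never appears in any round.

cond_2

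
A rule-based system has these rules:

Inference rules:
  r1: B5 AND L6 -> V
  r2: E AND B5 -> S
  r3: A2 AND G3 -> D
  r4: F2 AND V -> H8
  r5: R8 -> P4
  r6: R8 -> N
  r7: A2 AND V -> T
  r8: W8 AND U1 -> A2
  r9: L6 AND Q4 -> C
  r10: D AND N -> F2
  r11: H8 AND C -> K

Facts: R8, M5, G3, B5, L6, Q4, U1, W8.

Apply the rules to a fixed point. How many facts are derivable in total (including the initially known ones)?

Round 1 — r1, r5, r6, r8, r9, derive V, P4, N, A2, C.
Round 2 — r3, r7, derive D, T.
Round 3 — r10, derive F2.
Round 4 — r4, derive H8.
Round 5 — r11, derive K.
Closure: {A2, B5, C, D, F2, G3, H8, K, L6, M5, N, P4, Q4, R8, T, U1, V, W8} — 18 facts.

18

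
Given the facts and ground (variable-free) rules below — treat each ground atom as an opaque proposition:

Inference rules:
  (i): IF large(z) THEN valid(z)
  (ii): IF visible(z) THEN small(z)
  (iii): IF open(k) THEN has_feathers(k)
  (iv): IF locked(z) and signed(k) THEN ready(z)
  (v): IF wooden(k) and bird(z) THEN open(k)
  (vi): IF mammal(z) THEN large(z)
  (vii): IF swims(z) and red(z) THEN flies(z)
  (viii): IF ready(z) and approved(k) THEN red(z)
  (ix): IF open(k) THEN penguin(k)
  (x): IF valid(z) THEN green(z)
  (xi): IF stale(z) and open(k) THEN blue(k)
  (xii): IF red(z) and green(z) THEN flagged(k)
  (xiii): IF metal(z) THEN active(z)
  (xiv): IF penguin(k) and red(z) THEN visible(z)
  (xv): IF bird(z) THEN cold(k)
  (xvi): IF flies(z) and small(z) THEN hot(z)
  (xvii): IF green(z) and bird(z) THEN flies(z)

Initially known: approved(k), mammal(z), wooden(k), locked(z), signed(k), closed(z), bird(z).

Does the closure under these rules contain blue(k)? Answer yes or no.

no

Round 1: (iv) [IF locked(z) and signed(k) THEN ready(z)]; (v) [IF wooden(k) and bird(z) THEN open(k)]; (vi) [IF mammal(z) THEN large(z)]; (xv) [IF bird(z) THEN cold(k)]. New: ready(z), open(k), large(z), cold(k).
Round 2: (i) [IF large(z) THEN valid(z)]; (iii) [IF open(k) THEN has_feathers(k)]; (viii) [IF ready(z) and approved(k) THEN red(z)]; (ix) [IF open(k) THEN penguin(k)]. New: valid(z), has_feathers(k), red(z), penguin(k).
Round 3: (x) [IF valid(z) THEN green(z)]; (xiv) [IF penguin(k) and red(z) THEN visible(z)]. New: green(z), visible(z).
Round 4: (ii) [IF visible(z) THEN small(z)]; (xii) [IF red(z) and green(z) THEN flagged(k)]; (xvii) [IF green(z) and bird(z) THEN flies(z)]. New: small(z), flagged(k), flies(z).
Round 5: (xvi) [IF flies(z) and small(z) THEN hot(z)]. New: hot(z).
Fixed point reached. blue(k) is concluded only by (xi); (xi) needs stale(z) (never derived).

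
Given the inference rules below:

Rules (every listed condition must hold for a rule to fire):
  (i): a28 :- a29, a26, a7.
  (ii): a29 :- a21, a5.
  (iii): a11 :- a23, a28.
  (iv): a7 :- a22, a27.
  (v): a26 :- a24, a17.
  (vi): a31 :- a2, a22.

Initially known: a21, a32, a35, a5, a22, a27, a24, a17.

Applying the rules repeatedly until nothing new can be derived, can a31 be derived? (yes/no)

no

Round 1 — (ii), (iv), (v), derive a29, a7, a26.
Round 2 — (i), derive a28.
Fixed point reached. a31 is concluded only by (vi); (vi) needs a2 (never derived).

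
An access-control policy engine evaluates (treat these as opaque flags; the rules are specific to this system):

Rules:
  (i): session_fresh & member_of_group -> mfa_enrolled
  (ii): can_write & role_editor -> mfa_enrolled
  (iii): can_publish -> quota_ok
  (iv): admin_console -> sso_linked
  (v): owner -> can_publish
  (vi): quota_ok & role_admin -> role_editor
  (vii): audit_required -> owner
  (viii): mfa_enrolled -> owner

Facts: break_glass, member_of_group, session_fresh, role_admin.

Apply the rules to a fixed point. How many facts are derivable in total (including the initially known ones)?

[1] (i) [session_fresh & member_of_group -> mfa_enrolled]. ⇒ new: mfa_enrolled.
[2] (viii) [mfa_enrolled -> owner]. ⇒ new: owner.
[3] (v) [owner -> can_publish]. ⇒ new: can_publish.
[4] (iii) [can_publish -> quota_ok]. ⇒ new: quota_ok.
[5] (vi) [quota_ok & role_admin -> role_editor]. ⇒ new: role_editor.
Closure: {break_glass, can_publish, member_of_group, mfa_enrolled, owner, quota_ok, role_admin, role_editor, session_fresh} — 9 facts.

9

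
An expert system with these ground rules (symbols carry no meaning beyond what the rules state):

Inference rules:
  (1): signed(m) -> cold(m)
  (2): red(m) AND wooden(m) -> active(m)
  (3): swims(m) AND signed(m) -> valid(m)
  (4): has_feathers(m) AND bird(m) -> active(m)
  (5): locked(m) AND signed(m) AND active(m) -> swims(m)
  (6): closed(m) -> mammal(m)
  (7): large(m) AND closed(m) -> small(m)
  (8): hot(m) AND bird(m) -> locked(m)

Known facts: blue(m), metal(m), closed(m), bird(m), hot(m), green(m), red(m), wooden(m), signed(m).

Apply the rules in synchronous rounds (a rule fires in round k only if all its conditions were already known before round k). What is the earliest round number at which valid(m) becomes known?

Round 1 — (1), (2), (6), (8), derive cold(m), active(m), mammal(m), locked(m).
Round 2 — (5), derive swims(m).
Round 3 — (3), derive valid(m).
valid(m) first appears in round 3.

3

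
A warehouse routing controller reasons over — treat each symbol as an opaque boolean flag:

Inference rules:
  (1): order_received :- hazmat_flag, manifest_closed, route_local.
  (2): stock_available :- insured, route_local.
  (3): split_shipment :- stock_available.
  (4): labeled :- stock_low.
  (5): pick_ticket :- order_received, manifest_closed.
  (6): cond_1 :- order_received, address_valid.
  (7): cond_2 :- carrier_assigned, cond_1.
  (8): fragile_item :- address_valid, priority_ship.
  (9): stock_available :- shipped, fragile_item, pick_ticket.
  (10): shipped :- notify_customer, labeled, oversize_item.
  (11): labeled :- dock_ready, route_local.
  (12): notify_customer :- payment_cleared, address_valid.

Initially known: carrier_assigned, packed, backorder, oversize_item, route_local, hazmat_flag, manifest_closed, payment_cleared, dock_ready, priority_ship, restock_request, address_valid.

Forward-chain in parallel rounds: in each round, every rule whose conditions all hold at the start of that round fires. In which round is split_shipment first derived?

Round 1 fires (1), (8), (11), (12), giving order_received, fragile_item, labeled, notify_customer.
Round 2 fires (5), (6), (10), giving pick_ticket, cond_1, shipped.
Round 3 fires (7), (9), giving cond_2, stock_available.
Round 4 fires (3), giving split_shipment.
split_shipment first appears in round 4.

4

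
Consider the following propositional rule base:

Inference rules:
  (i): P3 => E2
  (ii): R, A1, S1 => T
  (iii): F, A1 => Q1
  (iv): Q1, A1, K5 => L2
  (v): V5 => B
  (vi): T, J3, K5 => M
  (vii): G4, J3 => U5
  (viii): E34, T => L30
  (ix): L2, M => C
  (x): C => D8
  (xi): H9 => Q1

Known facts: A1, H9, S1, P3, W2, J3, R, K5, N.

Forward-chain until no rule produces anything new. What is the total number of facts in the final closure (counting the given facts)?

16

Round 1: (i) [P3 => E2]; (ii) [R, A1, S1 => T]; (xi) [H9 => Q1]. Adds E2, T, Q1.
Round 2: (iv) [Q1, A1, K5 => L2]; (vi) [T, J3, K5 => M]. Adds L2, M.
Round 3: (ix) [L2, M => C]. Adds C.
Round 4: (x) [C => D8]. Adds D8.
Closure: {A1, C, D8, E2, H9, J3, K5, L2, M, N, P3, Q1, R, S1, T, W2} — 16 facts.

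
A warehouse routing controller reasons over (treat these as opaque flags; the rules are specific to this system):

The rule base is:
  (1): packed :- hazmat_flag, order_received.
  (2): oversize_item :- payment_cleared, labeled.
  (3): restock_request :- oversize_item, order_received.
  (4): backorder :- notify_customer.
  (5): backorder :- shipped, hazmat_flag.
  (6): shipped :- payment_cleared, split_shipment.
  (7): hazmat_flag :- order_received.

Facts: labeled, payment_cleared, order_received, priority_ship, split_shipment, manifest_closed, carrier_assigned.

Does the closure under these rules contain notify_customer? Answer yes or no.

no

Round 1: (2) [oversize_item :- payment_cleared, labeled.]; (6) [shipped :- payment_cleared, split_shipment.]; (7) [hazmat_flag :- order_received.]. Adds oversize_item, shipped, hazmat_flag.
Round 2: (1) [packed :- hazmat_flag, order_received.]; (3) [restock_request :- oversize_item, order_received.]; (5) [backorder :- shipped, hazmat_flag.]. Adds packed, restock_request, backorder.
Fixed point reached. No rule has notify_customer as a consequent, and it is not given.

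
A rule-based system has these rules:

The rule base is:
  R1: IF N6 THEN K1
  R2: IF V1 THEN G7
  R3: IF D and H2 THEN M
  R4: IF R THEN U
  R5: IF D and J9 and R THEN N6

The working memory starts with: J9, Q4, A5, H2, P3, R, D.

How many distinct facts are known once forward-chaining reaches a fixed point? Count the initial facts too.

Round 1: R3 [IF D and H2 THEN M]; R4 [IF R THEN U]; R5 [IF D and J9 and R THEN N6]. Adds M, U, N6.
Round 2: R1 [IF N6 THEN K1]. Adds K1.
Closure: {A5, D, H2, J9, K1, M, N6, P3, Q4, R, U} — 11 facts.

11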